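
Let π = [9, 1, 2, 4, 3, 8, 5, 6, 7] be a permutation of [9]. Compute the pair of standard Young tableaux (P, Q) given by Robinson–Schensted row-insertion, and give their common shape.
P = [1, 2, 3, 5, 6, 7] / [4, 8] / [9];  Q = [1, 3, 4, 6, 8, 9] / [2, 7] / [5];  common shape = (6, 2, 1)

Row-insert the values π_1, π_2, … into P one at a time, bumping the leftmost entry strictly greater than the inserted value down to the next row. The recording tableau Q records, in position (i, j), the step at which that cell was added to P.
  Insert 9 (step 1): P = [9];  Q = [1]
  Insert 1 (step 2): P = [1] / [9];  Q = [1] / [2]
  Insert 2 (step 3): P = [1, 2] / [9];  Q = [1, 3] / [2]
  Insert 4 (step 4): P = [1, 2, 4] / [9];  Q = [1, 3, 4] / [2]
  Insert 3 (step 5): P = [1, 2, 3] / [4] / [9];  Q = [1, 3, 4] / [2] / [5]
  Insert 8 (step 6): P = [1, 2, 3, 8] / [4] / [9];  Q = [1, 3, 4, 6] / [2] / [5]
  Insert 5 (step 7): P = [1, 2, 3, 5] / [4, 8] / [9];  Q = [1, 3, 4, 6] / [2, 7] / [5]
  Insert 6 (step 8): P = [1, 2, 3, 5, 6] / [4, 8] / [9];  Q = [1, 3, 4, 6, 8] / [2, 7] / [5]
  Insert 7 (step 9): P = [1, 2, 3, 5, 6, 7] / [4, 8] / [9];  Q = [1, 3, 4, 6, 8, 9] / [2, 7] / [5]
Final shape: (6, 2, 1).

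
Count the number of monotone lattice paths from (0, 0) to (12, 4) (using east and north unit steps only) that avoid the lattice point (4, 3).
Number of paths = 1505

Total paths from (0, 0) to (12, 4): C(16, 12) = 1820. Paths through (4, 3): (paths (0, 0) → (4, 3)) × (paths (4, 3) → (12, 4)) = C(7, 4) · C(9, 8) = 35 · 9 = 315. Avoidance count = 1820 − 315 = 1505.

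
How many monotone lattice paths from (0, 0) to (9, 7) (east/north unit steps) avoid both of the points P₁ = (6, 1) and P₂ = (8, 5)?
Number of paths = 7306

Inclusion–exclusion. Total paths: C(16, 9) = 11440. Through P₁: C(7, 6)·C(9, 3) = 588. Through P₂: C(13, 8)·C(3, 1) = 3861. Since P₁ is strictly southwest of P₂, a monotone path through both must visit P₁ then P₂; paths through both = C(7, 6)·C(6, 2)·C(3, 1) = 315. Avoid both = 11440 − 588 − 3861 + 315 = 7306.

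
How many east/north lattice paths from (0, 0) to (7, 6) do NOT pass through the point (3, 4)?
Number of paths = 1191

Total paths from (0, 0) to (7, 6): C(13, 7) = 1716. Paths through (3, 4): (paths (0, 0) → (3, 4)) × (paths (3, 4) → (7, 6)) = C(7, 3) · C(6, 4) = 35 · 15 = 525. Avoidance count = 1716 − 525 = 1191.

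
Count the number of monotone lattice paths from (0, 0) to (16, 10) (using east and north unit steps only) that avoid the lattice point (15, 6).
Number of paths = 5040415

Total paths from (0, 0) to (16, 10): C(26, 16) = 5311735. Paths through (15, 6): (paths (0, 0) → (15, 6)) × (paths (15, 6) → (16, 10)) = C(21, 15) · C(5, 1) = 54264 · 5 = 271320. Avoidance count = 5311735 − 271320 = 5040415.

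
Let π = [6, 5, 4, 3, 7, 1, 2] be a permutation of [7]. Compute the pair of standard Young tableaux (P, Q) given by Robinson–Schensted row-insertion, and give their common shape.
P = [1, 2] / [3, 7] / [4] / [5] / [6];  Q = [1, 5] / [2, 7] / [3] / [4] / [6];  common shape = (2, 2, 1, 1, 1)

Row-insert the values π_1, π_2, … into P one at a time, bumping the leftmost entry strictly greater than the inserted value down to the next row. The recording tableau Q records, in position (i, j), the step at which that cell was added to P.
  Insert 6 (step 1): P = [6];  Q = [1]
  Insert 5 (step 2): P = [5] / [6];  Q = [1] / [2]
  Insert 4 (step 3): P = [4] / [5] / [6];  Q = [1] / [2] / [3]
  Insert 3 (step 4): P = [3] / [4] / [5] / [6];  Q = [1] / [2] / [3] / [4]
  Insert 7 (step 5): P = [3, 7] / [4] / [5] / [6];  Q = [1, 5] / [2] / [3] / [4]
  Insert 1 (step 6): P = [1, 7] / [3] / [4] / [5] / [6];  Q = [1, 5] / [2] / [3] / [4] / [6]
  Insert 2 (step 7): P = [1, 2] / [3, 7] / [4] / [5] / [6];  Q = [1, 5] / [2, 7] / [3] / [4] / [6]
Final shape: (2, 2, 1, 1, 1).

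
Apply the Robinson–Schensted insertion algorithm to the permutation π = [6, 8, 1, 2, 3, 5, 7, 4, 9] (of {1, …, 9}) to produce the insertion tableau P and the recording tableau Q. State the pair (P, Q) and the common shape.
P = [1, 2, 3, 4, 7, 9] / [5, 8] / [6];  Q = [1, 2, 5, 6, 7, 9] / [3, 4] / [8];  common shape = (6, 2, 1)

Row-insert the values π_1, π_2, … into P one at a time, bumping the leftmost entry strictly greater than the inserted value down to the next row. The recording tableau Q records, in position (i, j), the step at which that cell was added to P.
  Insert 6 (step 1): P = [6];  Q = [1]
  Insert 8 (step 2): P = [6, 8];  Q = [1, 2]
  Insert 1 (step 3): P = [1, 8] / [6];  Q = [1, 2] / [3]
  Insert 2 (step 4): P = [1, 2] / [6, 8];  Q = [1, 2] / [3, 4]
  Insert 3 (step 5): P = [1, 2, 3] / [6, 8];  Q = [1, 2, 5] / [3, 4]
  Insert 5 (step 6): P = [1, 2, 3, 5] / [6, 8];  Q = [1, 2, 5, 6] / [3, 4]
  Insert 7 (step 7): P = [1, 2, 3, 5, 7] / [6, 8];  Q = [1, 2, 5, 6, 7] / [3, 4]
  Insert 4 (step 8): P = [1, 2, 3, 4, 7] / [5, 8] / [6];  Q = [1, 2, 5, 6, 7] / [3, 4] / [8]
  Insert 9 (step 9): P = [1, 2, 3, 4, 7, 9] / [5, 8] / [6];  Q = [1, 2, 5, 6, 7, 9] / [3, 4] / [8]
Final shape: (6, 2, 1).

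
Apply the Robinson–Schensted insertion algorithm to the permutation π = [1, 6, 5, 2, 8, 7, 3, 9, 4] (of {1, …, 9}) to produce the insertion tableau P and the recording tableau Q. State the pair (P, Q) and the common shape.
P = [1, 2, 3, 4] / [5, 7, 9] / [6, 8];  Q = [1, 2, 5, 8] / [3, 6, 9] / [4, 7];  common shape = (4, 3, 2)

Row-insert the values π_1, π_2, … into P one at a time, bumping the leftmost entry strictly greater than the inserted value down to the next row. The recording tableau Q records, in position (i, j), the step at which that cell was added to P.
  Insert 1 (step 1): P = [1];  Q = [1]
  Insert 6 (step 2): P = [1, 6];  Q = [1, 2]
  Insert 5 (step 3): P = [1, 5] / [6];  Q = [1, 2] / [3]
  Insert 2 (step 4): P = [1, 2] / [5] / [6];  Q = [1, 2] / [3] / [4]
  Insert 8 (step 5): P = [1, 2, 8] / [5] / [6];  Q = [1, 2, 5] / [3] / [4]
  Insert 7 (step 6): P = [1, 2, 7] / [5, 8] / [6];  Q = [1, 2, 5] / [3, 6] / [4]
  Insert 3 (step 7): P = [1, 2, 3] / [5, 7] / [6, 8];  Q = [1, 2, 5] / [3, 6] / [4, 7]
  Insert 9 (step 8): P = [1, 2, 3, 9] / [5, 7] / [6, 8];  Q = [1, 2, 5, 8] / [3, 6] / [4, 7]
  Insert 4 (step 9): P = [1, 2, 3, 4] / [5, 7, 9] / [6, 8];  Q = [1, 2, 5, 8] / [3, 6, 9] / [4, 7]
Final shape: (4, 3, 2).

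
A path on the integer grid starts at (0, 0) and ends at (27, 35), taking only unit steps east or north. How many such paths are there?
Number of paths = 279692573246309972

A monotone lattice path from (0, 0) to (27, 35) consists of 27 east steps and 35 north steps in some order, so it is determined by which 27 of the 62 steps are east. The count is C(62, 27) = 279692573246309972.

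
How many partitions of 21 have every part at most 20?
p(21, parts ≤ 20) = 791

Use the recurrence p(n, m) = p(n, m−1) + p(n−m, m): either the largest part is < m (count p(n, m−1)) or the largest part is exactly m (remove one copy of m, count p(n−m, m)). With p(0, ·) = 1 this gives p(21, parts ≤ 20) = 791. (By conjugating Young diagrams, this also counts partitions of 21 into at most 20 parts.)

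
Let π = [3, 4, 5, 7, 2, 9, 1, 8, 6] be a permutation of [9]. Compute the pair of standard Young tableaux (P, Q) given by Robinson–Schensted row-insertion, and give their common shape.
P = [1, 4, 5, 6, 8] / [2, 7] / [3, 9];  Q = [1, 2, 3, 4, 6] / [5, 8] / [7, 9];  common shape = (5, 2, 2)

Row-insert the values π_1, π_2, … into P one at a time, bumping the leftmost entry strictly greater than the inserted value down to the next row. The recording tableau Q records, in position (i, j), the step at which that cell was added to P.
  Insert 3 (step 1): P = [3];  Q = [1]
  Insert 4 (step 2): P = [3, 4];  Q = [1, 2]
  Insert 5 (step 3): P = [3, 4, 5];  Q = [1, 2, 3]
  Insert 7 (step 4): P = [3, 4, 5, 7];  Q = [1, 2, 3, 4]
  Insert 2 (step 5): P = [2, 4, 5, 7] / [3];  Q = [1, 2, 3, 4] / [5]
  Insert 9 (step 6): P = [2, 4, 5, 7, 9] / [3];  Q = [1, 2, 3, 4, 6] / [5]
  Insert 1 (step 7): P = [1, 4, 5, 7, 9] / [2] / [3];  Q = [1, 2, 3, 4, 6] / [5] / [7]
  Insert 8 (step 8): P = [1, 4, 5, 7, 8] / [2, 9] / [3];  Q = [1, 2, 3, 4, 6] / [5, 8] / [7]
  Insert 6 (step 9): P = [1, 4, 5, 6, 8] / [2, 7] / [3, 9];  Q = [1, 2, 3, 4, 6] / [5, 8] / [7, 9]
Final shape: (5, 2, 2).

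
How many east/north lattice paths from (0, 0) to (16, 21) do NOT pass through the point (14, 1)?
Number of paths = 12875771205

Total paths from (0, 0) to (16, 21): C(37, 16) = 12875774670. Paths through (14, 1): (paths (0, 0) → (14, 1)) × (paths (14, 1) → (16, 21)) = C(15, 14) · C(22, 2) = 15 · 231 = 3465. Avoidance count = 12875774670 − 3465 = 12875771205.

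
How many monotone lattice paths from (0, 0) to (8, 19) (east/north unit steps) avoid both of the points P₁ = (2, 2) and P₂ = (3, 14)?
Number of paths = 1462689

Inclusion–exclusion. Total paths: C(27, 8) = 2220075. Through P₁: C(4, 2)·C(23, 6) = 605682. Through P₂: C(17, 3)·C(10, 5) = 171360. Since P₁ is strictly southwest of P₂, a monotone path through both must visit P₁ then P₂; paths through both = C(4, 2)·C(13, 1)·C(10, 5) = 19656. Avoid both = 2220075 − 605682 − 171360 + 19656 = 1462689.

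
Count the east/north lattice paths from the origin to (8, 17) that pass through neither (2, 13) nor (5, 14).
Number of paths = 835365

Inclusion–exclusion. Total paths: C(25, 8) = 1081575. Through P₁: C(15, 2)·C(10, 6) = 22050. Through P₂: C(19, 5)·C(6, 3) = 232560. Since P₁ is strictly southwest of P₂, a monotone path through both must visit P₁ then P₂; paths through both = C(15, 2)·C(4, 3)·C(6, 3) = 8400. Avoid both = 1081575 − 22050 − 232560 + 8400 = 835365.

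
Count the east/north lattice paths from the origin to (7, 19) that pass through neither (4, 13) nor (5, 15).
Number of paths = 332420

Inclusion–exclusion. Total paths: C(26, 7) = 657800. Through P₁: C(17, 4)·C(9, 3) = 199920. Through P₂: C(20, 5)·C(6, 2) = 232560. Since P₁ is strictly southwest of P₂, a monotone path through both must visit P₁ then P₂; paths through both = C(17, 4)·C(3, 1)·C(6, 2) = 107100. Avoid both = 657800 − 199920 − 232560 + 107100 = 332420.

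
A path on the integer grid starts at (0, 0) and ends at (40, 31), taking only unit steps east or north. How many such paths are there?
Number of paths = 126764178842844806648

A monotone lattice path from (0, 0) to (40, 31) consists of 40 east steps and 31 north steps in some order, so it is determined by which 40 of the 71 steps are east. The count is C(71, 40) = 126764178842844806648.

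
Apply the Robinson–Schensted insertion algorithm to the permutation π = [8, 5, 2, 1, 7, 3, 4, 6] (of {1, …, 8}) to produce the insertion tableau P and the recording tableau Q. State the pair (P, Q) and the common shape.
P = [1, 3, 4, 6] / [2, 7] / [5] / [8];  Q = [1, 5, 7, 8] / [2, 6] / [3] / [4];  common shape = (4, 2, 1, 1)

Row-insert the values π_1, π_2, … into P one at a time, bumping the leftmost entry strictly greater than the inserted value down to the next row. The recording tableau Q records, in position (i, j), the step at which that cell was added to P.
  Insert 8 (step 1): P = [8];  Q = [1]
  Insert 5 (step 2): P = [5] / [8];  Q = [1] / [2]
  Insert 2 (step 3): P = [2] / [5] / [8];  Q = [1] / [2] / [3]
  Insert 1 (step 4): P = [1] / [2] / [5] / [8];  Q = [1] / [2] / [3] / [4]
  Insert 7 (step 5): P = [1, 7] / [2] / [5] / [8];  Q = [1, 5] / [2] / [3] / [4]
  Insert 3 (step 6): P = [1, 3] / [2, 7] / [5] / [8];  Q = [1, 5] / [2, 6] / [3] / [4]
  Insert 4 (step 7): P = [1, 3, 4] / [2, 7] / [5] / [8];  Q = [1, 5, 7] / [2, 6] / [3] / [4]
  Insert 6 (step 8): P = [1, 3, 4, 6] / [2, 7] / [5] / [8];  Q = [1, 5, 7, 8] / [2, 6] / [3] / [4]
Final shape: (4, 2, 1, 1).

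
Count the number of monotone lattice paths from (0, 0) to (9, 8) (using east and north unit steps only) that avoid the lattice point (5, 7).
Number of paths = 20350

Total paths from (0, 0) to (9, 8): C(17, 9) = 24310. Paths through (5, 7): (paths (0, 0) → (5, 7)) × (paths (5, 7) → (9, 8)) = C(12, 5) · C(5, 4) = 792 · 5 = 3960. Avoidance count = 24310 − 3960 = 20350.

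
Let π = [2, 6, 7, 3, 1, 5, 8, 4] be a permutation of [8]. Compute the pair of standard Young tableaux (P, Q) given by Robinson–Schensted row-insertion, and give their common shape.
P = [1, 3, 4, 8] / [2, 5] / [6, 7];  Q = [1, 2, 3, 7] / [4, 6] / [5, 8];  common shape = (4, 2, 2)

Row-insert the values π_1, π_2, … into P one at a time, bumping the leftmost entry strictly greater than the inserted value down to the next row. The recording tableau Q records, in position (i, j), the step at which that cell was added to P.
  Insert 2 (step 1): P = [2];  Q = [1]
  Insert 6 (step 2): P = [2, 6];  Q = [1, 2]
  Insert 7 (step 3): P = [2, 6, 7];  Q = [1, 2, 3]
  Insert 3 (step 4): P = [2, 3, 7] / [6];  Q = [1, 2, 3] / [4]
  Insert 1 (step 5): P = [1, 3, 7] / [2] / [6];  Q = [1, 2, 3] / [4] / [5]
  Insert 5 (step 6): P = [1, 3, 5] / [2, 7] / [6];  Q = [1, 2, 3] / [4, 6] / [5]
  Insert 8 (step 7): P = [1, 3, 5, 8] / [2, 7] / [6];  Q = [1, 2, 3, 7] / [4, 6] / [5]
  Insert 4 (step 8): P = [1, 3, 4, 8] / [2, 5] / [6, 7];  Q = [1, 2, 3, 7] / [4, 6] / [5, 8]
Final shape: (4, 2, 2).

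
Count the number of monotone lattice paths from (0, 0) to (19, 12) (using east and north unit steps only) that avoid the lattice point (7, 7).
Number of paths = 119883309

Total paths from (0, 0) to (19, 12): C(31, 19) = 141120525. Paths through (7, 7): (paths (0, 0) → (7, 7)) × (paths (7, 7) → (19, 12)) = C(14, 7) · C(17, 12) = 3432 · 6188 = 21237216. Avoidance count = 141120525 − 21237216 = 119883309.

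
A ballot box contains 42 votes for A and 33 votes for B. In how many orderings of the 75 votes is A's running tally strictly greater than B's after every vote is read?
Strict-lead orderings = 244022048106645106494

Total orderings of the 75 votes with 42 for A: C(75, 42) = 2033517067555375887450. By the Bertrand ballot formula (Cycle Lemma / reflection principle), the number of orderings in which A is strictly ahead of B throughout is (p − q)/(p + q) · C(p + q, p) = (42 − 33)/(42 + 33) · 2033517067555375887450 = 244022048106645106494.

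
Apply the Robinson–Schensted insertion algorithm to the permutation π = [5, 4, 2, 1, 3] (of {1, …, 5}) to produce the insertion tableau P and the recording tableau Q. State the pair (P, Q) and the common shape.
P = [1, 3] / [2] / [4] / [5];  Q = [1, 5] / [2] / [3] / [4];  common shape = (2, 1, 1, 1)

Row-insert the values π_1, π_2, … into P one at a time, bumping the leftmost entry strictly greater than the inserted value down to the next row. The recording tableau Q records, in position (i, j), the step at which that cell was added to P.
  Insert 5 (step 1): P = [5];  Q = [1]
  Insert 4 (step 2): P = [4] / [5];  Q = [1] / [2]
  Insert 2 (step 3): P = [2] / [4] / [5];  Q = [1] / [2] / [3]
  Insert 1 (step 4): P = [1] / [2] / [4] / [5];  Q = [1] / [2] / [3] / [4]
  Insert 3 (step 5): P = [1, 3] / [2] / [4] / [5];  Q = [1, 5] / [2] / [3] / [4]
Final shape: (2, 1, 1, 1).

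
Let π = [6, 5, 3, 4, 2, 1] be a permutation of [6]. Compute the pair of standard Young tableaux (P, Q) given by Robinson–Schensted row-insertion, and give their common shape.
P = [1, 4] / [2] / [3] / [5] / [6];  Q = [1, 4] / [2] / [3] / [5] / [6];  common shape = (2, 1, 1, 1, 1)

Row-insert the values π_1, π_2, … into P one at a time, bumping the leftmost entry strictly greater than the inserted value down to the next row. The recording tableau Q records, in position (i, j), the step at which that cell was added to P.
  Insert 6 (step 1): P = [6];  Q = [1]
  Insert 5 (step 2): P = [5] / [6];  Q = [1] / [2]
  Insert 3 (step 3): P = [3] / [5] / [6];  Q = [1] / [2] / [3]
  Insert 4 (step 4): P = [3, 4] / [5] / [6];  Q = [1, 4] / [2] / [3]
  Insert 2 (step 5): P = [2, 4] / [3] / [5] / [6];  Q = [1, 4] / [2] / [3] / [5]
  Insert 1 (step 6): P = [1, 4] / [2] / [3] / [5] / [6];  Q = [1, 4] / [2] / [3] / [5] / [6]
Final shape: (2, 1, 1, 1, 1).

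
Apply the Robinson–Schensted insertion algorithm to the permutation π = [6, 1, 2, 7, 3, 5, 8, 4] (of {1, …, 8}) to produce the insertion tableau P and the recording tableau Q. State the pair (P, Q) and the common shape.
P = [1, 2, 3, 4, 8] / [5, 7] / [6];  Q = [1, 3, 4, 6, 7] / [2, 5] / [8];  common shape = (5, 2, 1)

Row-insert the values π_1, π_2, … into P one at a time, bumping the leftmost entry strictly greater than the inserted value down to the next row. The recording tableau Q records, in position (i, j), the step at which that cell was added to P.
  Insert 6 (step 1): P = [6];  Q = [1]
  Insert 1 (step 2): P = [1] / [6];  Q = [1] / [2]
  Insert 2 (step 3): P = [1, 2] / [6];  Q = [1, 3] / [2]
  Insert 7 (step 4): P = [1, 2, 7] / [6];  Q = [1, 3, 4] / [2]
  Insert 3 (step 5): P = [1, 2, 3] / [6, 7];  Q = [1, 3, 4] / [2, 5]
  Insert 5 (step 6): P = [1, 2, 3, 5] / [6, 7];  Q = [1, 3, 4, 6] / [2, 5]
  Insert 8 (step 7): P = [1, 2, 3, 5, 8] / [6, 7];  Q = [1, 3, 4, 6, 7] / [2, 5]
  Insert 4 (step 8): P = [1, 2, 3, 4, 8] / [5, 7] / [6];  Q = [1, 3, 4, 6, 7] / [2, 5] / [8]
Final shape: (5, 2, 1).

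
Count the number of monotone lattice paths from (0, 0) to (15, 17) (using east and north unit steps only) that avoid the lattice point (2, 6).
Number of paths = 495830688

Total paths from (0, 0) to (15, 17): C(32, 15) = 565722720. Paths through (2, 6): (paths (0, 0) → (2, 6)) × (paths (2, 6) → (15, 17)) = C(8, 2) · C(24, 13) = 28 · 2496144 = 69892032. Avoidance count = 565722720 − 69892032 = 495830688.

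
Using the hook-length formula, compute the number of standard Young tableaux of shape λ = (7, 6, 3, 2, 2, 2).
# SYT of shape (7, 6, 3, 2, 2, 2) = 1738184448

Hook-length formula: f^λ = n! / Π hook(c), product over all cells c of the Young diagram. For λ = (7, 6, 3, 2, 2, 2), n = 22 boxes. Hook lengths by row (left-to-right, top-to-bottom): [12, 11, 7, 5, 4, 3, 1]; [10, 9, 5, 3, 2, 1]; [6, 5, 1]; [4, 3]; [3, 2]; [2, 1]. Product of hooks = 646652160000. So f^λ = 22! / 646652160000 = 1124000727777607680000 / 646652160000 = 1738184448.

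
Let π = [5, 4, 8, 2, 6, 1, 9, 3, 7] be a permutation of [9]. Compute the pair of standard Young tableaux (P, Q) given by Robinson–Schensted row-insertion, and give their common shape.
P = [1, 3, 7] / [2, 6, 9] / [4, 8] / [5];  Q = [1, 3, 7] / [2, 5, 9] / [4, 8] / [6];  common shape = (3, 3, 2, 1)

Row-insert the values π_1, π_2, … into P one at a time, bumping the leftmost entry strictly greater than the inserted value down to the next row. The recording tableau Q records, in position (i, j), the step at which that cell was added to P.
  Insert 5 (step 1): P = [5];  Q = [1]
  Insert 4 (step 2): P = [4] / [5];  Q = [1] / [2]
  Insert 8 (step 3): P = [4, 8] / [5];  Q = [1, 3] / [2]
  Insert 2 (step 4): P = [2, 8] / [4] / [5];  Q = [1, 3] / [2] / [4]
  Insert 6 (step 5): P = [2, 6] / [4, 8] / [5];  Q = [1, 3] / [2, 5] / [4]
  Insert 1 (step 6): P = [1, 6] / [2, 8] / [4] / [5];  Q = [1, 3] / [2, 5] / [4] / [6]
  Insert 9 (step 7): P = [1, 6, 9] / [2, 8] / [4] / [5];  Q = [1, 3, 7] / [2, 5] / [4] / [6]
  Insert 3 (step 8): P = [1, 3, 9] / [2, 6] / [4, 8] / [5];  Q = [1, 3, 7] / [2, 5] / [4, 8] / [6]
  Insert 7 (step 9): P = [1, 3, 7] / [2, 6, 9] / [4, 8] / [5];  Q = [1, 3, 7] / [2, 5, 9] / [4, 8] / [6]
Final shape: (3, 3, 2, 1).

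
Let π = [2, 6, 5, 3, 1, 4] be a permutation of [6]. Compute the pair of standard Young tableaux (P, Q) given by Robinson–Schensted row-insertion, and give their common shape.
P = [1, 3, 4] / [2] / [5] / [6];  Q = [1, 2, 6] / [3] / [4] / [5];  common shape = (3, 1, 1, 1)

Row-insert the values π_1, π_2, … into P one at a time, bumping the leftmost entry strictly greater than the inserted value down to the next row. The recording tableau Q records, in position (i, j), the step at which that cell was added to P.
  Insert 2 (step 1): P = [2];  Q = [1]
  Insert 6 (step 2): P = [2, 6];  Q = [1, 2]
  Insert 5 (step 3): P = [2, 5] / [6];  Q = [1, 2] / [3]
  Insert 3 (step 4): P = [2, 3] / [5] / [6];  Q = [1, 2] / [3] / [4]
  Insert 1 (step 5): P = [1, 3] / [2] / [5] / [6];  Q = [1, 2] / [3] / [4] / [5]
  Insert 4 (step 6): P = [1, 3, 4] / [2] / [5] / [6];  Q = [1, 2, 6] / [3] / [4] / [5]
Final shape: (3, 1, 1, 1).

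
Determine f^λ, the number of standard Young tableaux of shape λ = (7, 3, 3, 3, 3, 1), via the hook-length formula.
# SYT of shape (7, 3, 3, 3, 3, 1) = 38798760

Hook-length formula: f^λ = n! / Π hook(c), product over all cells c of the Young diagram. For λ = (7, 3, 3, 3, 3, 1), n = 20 boxes. Hook lengths by row (left-to-right, top-to-bottom): [12, 10, 9, 4, 3, 2, 1]; [7, 5, 4]; [6, 4, 3]; [5, 3, 2]; [4, 2, 1]; [1]. Product of hooks = 62705664000. So f^λ = 20! / 62705664000 = 2432902008176640000 / 62705664000 = 38798760.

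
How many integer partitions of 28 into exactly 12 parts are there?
p(28, 12 parts) = 224

Partitions of n into exactly k parts are in bijection with partitions of n − k into at most k parts (subtract 1 from each part). So p(28, exactly 12) = p(16, parts ≤ 12). Computing via the recurrence p(m, j) = p(m, j−1) + p(m−j, j) gives 224.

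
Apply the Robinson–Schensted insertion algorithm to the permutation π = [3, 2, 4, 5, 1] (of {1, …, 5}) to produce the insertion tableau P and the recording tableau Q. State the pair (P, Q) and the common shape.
P = [1, 4, 5] / [2] / [3];  Q = [1, 3, 4] / [2] / [5];  common shape = (3, 1, 1)

Row-insert the values π_1, π_2, … into P one at a time, bumping the leftmost entry strictly greater than the inserted value down to the next row. The recording tableau Q records, in position (i, j), the step at which that cell was added to P.
  Insert 3 (step 1): P = [3];  Q = [1]
  Insert 2 (step 2): P = [2] / [3];  Q = [1] / [2]
  Insert 4 (step 3): P = [2, 4] / [3];  Q = [1, 3] / [2]
  Insert 5 (step 4): P = [2, 4, 5] / [3];  Q = [1, 3, 4] / [2]
  Insert 1 (step 5): P = [1, 4, 5] / [2] / [3];  Q = [1, 3, 4] / [2] / [5]
Final shape: (3, 1, 1).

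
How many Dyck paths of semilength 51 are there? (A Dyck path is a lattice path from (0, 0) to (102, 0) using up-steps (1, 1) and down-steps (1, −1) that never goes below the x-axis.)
C_51 = 7684785670514316385230816156

These Dyck paths are counted by the Catalan number C_n = (1/(n + 1)) · C(2n, n). For n = 51: C_51 = (1/52) · C(102, 51) = 399608854866744452032002440112/52 = 7684785670514316385230816156.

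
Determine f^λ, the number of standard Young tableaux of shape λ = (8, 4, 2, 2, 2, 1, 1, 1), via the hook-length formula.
# SYT of shape (8, 4, 2, 2, 2, 1, 1, 1) = 338607360

Hook-length formula: f^λ = n! / Π hook(c), product over all cells c of the Young diagram. For λ = (8, 4, 2, 2, 2, 1, 1, 1), n = 21 boxes. Hook lengths by row (left-to-right, top-to-bottom): [15, 11, 7, 6, 4, 3, 2, 1]; [10, 6, 2, 1]; [7, 3]; [6, 2]; [5, 1]; [3]; [2]; [1]. Product of hooks = 150885504000. So f^λ = 21! / 150885504000 = 51090942171709440000 / 150885504000 = 338607360.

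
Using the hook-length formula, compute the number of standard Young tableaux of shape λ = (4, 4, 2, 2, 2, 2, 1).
# SYT of shape (4, 4, 2, 2, 2, 2, 1) = 680680

Hook-length formula: f^λ = n! / Π hook(c), product over all cells c of the Young diagram. For λ = (4, 4, 2, 2, 2, 2, 1), n = 17 boxes. Hook lengths by row (left-to-right, top-to-bottom): [10, 8, 3, 2]; [9, 7, 2, 1]; [6, 4]; [5, 3]; [4, 2]; [3, 1]; [1]. Product of hooks = 522547200. So f^λ = 17! / 522547200 = 355687428096000 / 522547200 = 680680.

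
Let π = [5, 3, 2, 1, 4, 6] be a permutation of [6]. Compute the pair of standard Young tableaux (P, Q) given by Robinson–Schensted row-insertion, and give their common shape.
P = [1, 4, 6] / [2] / [3] / [5];  Q = [1, 5, 6] / [2] / [3] / [4];  common shape = (3, 1, 1, 1)

Row-insert the values π_1, π_2, … into P one at a time, bumping the leftmost entry strictly greater than the inserted value down to the next row. The recording tableau Q records, in position (i, j), the step at which that cell was added to P.
  Insert 5 (step 1): P = [5];  Q = [1]
  Insert 3 (step 2): P = [3] / [5];  Q = [1] / [2]
  Insert 2 (step 3): P = [2] / [3] / [5];  Q = [1] / [2] / [3]
  Insert 1 (step 4): P = [1] / [2] / [3] / [5];  Q = [1] / [2] / [3] / [4]
  Insert 4 (step 5): P = [1, 4] / [2] / [3] / [5];  Q = [1, 5] / [2] / [3] / [4]
  Insert 6 (step 6): P = [1, 4, 6] / [2] / [3] / [5];  Q = [1, 5, 6] / [2] / [3] / [4]
Final shape: (3, 1, 1, 1).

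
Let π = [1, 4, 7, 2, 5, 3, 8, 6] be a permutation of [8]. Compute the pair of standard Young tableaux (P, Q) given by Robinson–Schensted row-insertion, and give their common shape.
P = [1, 2, 3, 6] / [4, 5, 8] / [7];  Q = [1, 2, 3, 7] / [4, 5, 8] / [6];  common shape = (4, 3, 1)

Row-insert the values π_1, π_2, … into P one at a time, bumping the leftmost entry strictly greater than the inserted value down to the next row. The recording tableau Q records, in position (i, j), the step at which that cell was added to P.
  Insert 1 (step 1): P = [1];  Q = [1]
  Insert 4 (step 2): P = [1, 4];  Q = [1, 2]
  Insert 7 (step 3): P = [1, 4, 7];  Q = [1, 2, 3]
  Insert 2 (step 4): P = [1, 2, 7] / [4];  Q = [1, 2, 3] / [4]
  Insert 5 (step 5): P = [1, 2, 5] / [4, 7];  Q = [1, 2, 3] / [4, 5]
  Insert 3 (step 6): P = [1, 2, 3] / [4, 5] / [7];  Q = [1, 2, 3] / [4, 5] / [6]
  Insert 8 (step 7): P = [1, 2, 3, 8] / [4, 5] / [7];  Q = [1, 2, 3, 7] / [4, 5] / [6]
  Insert 6 (step 8): P = [1, 2, 3, 6] / [4, 5, 8] / [7];  Q = [1, 2, 3, 7] / [4, 5, 8] / [6]
Final shape: (4, 3, 1).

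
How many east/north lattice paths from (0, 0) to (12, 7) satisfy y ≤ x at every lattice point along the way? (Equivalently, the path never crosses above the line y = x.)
Number of paths = 23256

By the reflection principle (André's argument), the number of monotone paths to (12, 7) with n ≤ m that never go above y = x is C(19, 12) − C(19, 13) = 50388 − 27132 = 23256.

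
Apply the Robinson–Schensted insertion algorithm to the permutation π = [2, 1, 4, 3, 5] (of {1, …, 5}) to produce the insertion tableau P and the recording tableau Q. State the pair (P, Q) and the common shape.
P = [1, 3, 5] / [2, 4];  Q = [1, 3, 5] / [2, 4];  common shape = (3, 2)

Row-insert the values π_1, π_2, … into P one at a time, bumping the leftmost entry strictly greater than the inserted value down to the next row. The recording tableau Q records, in position (i, j), the step at which that cell was added to P.
  Insert 2 (step 1): P = [2];  Q = [1]
  Insert 1 (step 2): P = [1] / [2];  Q = [1] / [2]
  Insert 4 (step 3): P = [1, 4] / [2];  Q = [1, 3] / [2]
  Insert 3 (step 4): P = [1, 3] / [2, 4];  Q = [1, 3] / [2, 4]
  Insert 5 (step 5): P = [1, 3, 5] / [2, 4];  Q = [1, 3, 5] / [2, 4]
Final shape: (3, 2).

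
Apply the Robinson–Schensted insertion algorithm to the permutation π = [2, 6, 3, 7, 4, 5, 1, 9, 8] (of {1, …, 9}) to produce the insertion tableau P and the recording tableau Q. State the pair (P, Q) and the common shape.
P = [1, 3, 4, 5, 8] / [2, 7, 9] / [6];  Q = [1, 2, 4, 6, 8] / [3, 5, 9] / [7];  common shape = (5, 3, 1)

Row-insert the values π_1, π_2, … into P one at a time, bumping the leftmost entry strictly greater than the inserted value down to the next row. The recording tableau Q records, in position (i, j), the step at which that cell was added to P.
  Insert 2 (step 1): P = [2];  Q = [1]
  Insert 6 (step 2): P = [2, 6];  Q = [1, 2]
  Insert 3 (step 3): P = [2, 3] / [6];  Q = [1, 2] / [3]
  Insert 7 (step 4): P = [2, 3, 7] / [6];  Q = [1, 2, 4] / [3]
  Insert 4 (step 5): P = [2, 3, 4] / [6, 7];  Q = [1, 2, 4] / [3, 5]
  Insert 5 (step 6): P = [2, 3, 4, 5] / [6, 7];  Q = [1, 2, 4, 6] / [3, 5]
  Insert 1 (step 7): P = [1, 3, 4, 5] / [2, 7] / [6];  Q = [1, 2, 4, 6] / [3, 5] / [7]
  Insert 9 (step 8): P = [1, 3, 4, 5, 9] / [2, 7] / [6];  Q = [1, 2, 4, 6, 8] / [3, 5] / [7]
  Insert 8 (step 9): P = [1, 3, 4, 5, 8] / [2, 7, 9] / [6];  Q = [1, 2, 4, 6, 8] / [3, 5, 9] / [7]
Final shape: (5, 3, 1).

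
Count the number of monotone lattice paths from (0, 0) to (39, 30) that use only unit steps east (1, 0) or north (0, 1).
Number of paths = 31627280033224861216

A monotone lattice path from (0, 0) to (39, 30) consists of 39 east steps and 30 north steps in some order, so it is determined by which 39 of the 69 steps are east. The count is C(69, 39) = 31627280033224861216.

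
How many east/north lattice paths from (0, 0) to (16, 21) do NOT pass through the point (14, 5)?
Number of paths = 12873995586

Total paths from (0, 0) to (16, 21): C(37, 16) = 12875774670. Paths through (14, 5): (paths (0, 0) → (14, 5)) × (paths (14, 5) → (16, 21)) = C(19, 14) · C(18, 2) = 11628 · 153 = 1779084. Avoidance count = 12875774670 − 1779084 = 12873995586.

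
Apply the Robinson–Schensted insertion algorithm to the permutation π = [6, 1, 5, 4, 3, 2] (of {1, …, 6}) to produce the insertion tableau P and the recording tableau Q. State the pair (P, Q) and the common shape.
P = [1, 2] / [3] / [4] / [5] / [6];  Q = [1, 3] / [2] / [4] / [5] / [6];  common shape = (2, 1, 1, 1, 1)

Row-insert the values π_1, π_2, … into P one at a time, bumping the leftmost entry strictly greater than the inserted value down to the next row. The recording tableau Q records, in position (i, j), the step at which that cell was added to P.
  Insert 6 (step 1): P = [6];  Q = [1]
  Insert 1 (step 2): P = [1] / [6];  Q = [1] / [2]
  Insert 5 (step 3): P = [1, 5] / [6];  Q = [1, 3] / [2]
  Insert 4 (step 4): P = [1, 4] / [5] / [6];  Q = [1, 3] / [2] / [4]
  Insert 3 (step 5): P = [1, 3] / [4] / [5] / [6];  Q = [1, 3] / [2] / [4] / [5]
  Insert 2 (step 6): P = [1, 2] / [3] / [4] / [5] / [6];  Q = [1, 3] / [2] / [4] / [5] / [6]
Final shape: (2, 1, 1, 1, 1).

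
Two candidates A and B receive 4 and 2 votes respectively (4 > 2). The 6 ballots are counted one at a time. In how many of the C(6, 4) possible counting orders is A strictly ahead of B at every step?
Strict-lead orderings = 5

Total orderings of the 6 votes with 4 for A: C(6, 4) = 15. By the Bertrand ballot formula (Cycle Lemma / reflection principle), the number of orderings in which A is strictly ahead of B throughout is (p − q)/(p + q) · C(p + q, p) = (4 − 2)/(4 + 2) · 15 = 5.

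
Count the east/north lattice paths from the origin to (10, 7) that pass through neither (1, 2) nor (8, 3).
Number of paths = 11327

Inclusion–exclusion. Total paths: C(17, 10) = 19448. Through P₁: C(3, 1)·C(14, 9) = 6006. Through P₂: C(11, 8)·C(6, 2) = 2475. Since P₁ is strictly southwest of P₂, a monotone path through both must visit P₁ then P₂; paths through both = C(3, 1)·C(8, 7)·C(6, 2) = 360. Avoid both = 19448 − 6006 − 2475 + 360 = 11327.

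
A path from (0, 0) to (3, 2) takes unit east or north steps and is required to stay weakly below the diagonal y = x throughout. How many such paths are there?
Number of paths = 5

By the reflection principle (André's argument), the number of monotone paths to (3, 2) with n ≤ m that never go above y = x is C(5, 3) − C(5, 4) = 10 − 5 = 5.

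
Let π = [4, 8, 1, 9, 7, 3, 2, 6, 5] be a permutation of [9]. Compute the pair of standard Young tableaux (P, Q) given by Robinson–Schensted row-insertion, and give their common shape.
P = [1, 2, 5] / [3, 6, 9] / [4, 7] / [8];  Q = [1, 2, 4] / [3, 5, 8] / [6, 9] / [7];  common shape = (3, 3, 2, 1)

Row-insert the values π_1, π_2, … into P one at a time, bumping the leftmost entry strictly greater than the inserted value down to the next row. The recording tableau Q records, in position (i, j), the step at which that cell was added to P.
  Insert 4 (step 1): P = [4];  Q = [1]
  Insert 8 (step 2): P = [4, 8];  Q = [1, 2]
  Insert 1 (step 3): P = [1, 8] / [4];  Q = [1, 2] / [3]
  Insert 9 (step 4): P = [1, 8, 9] / [4];  Q = [1, 2, 4] / [3]
  Insert 7 (step 5): P = [1, 7, 9] / [4, 8];  Q = [1, 2, 4] / [3, 5]
  Insert 3 (step 6): P = [1, 3, 9] / [4, 7] / [8];  Q = [1, 2, 4] / [3, 5] / [6]
  Insert 2 (step 7): P = [1, 2, 9] / [3, 7] / [4] / [8];  Q = [1, 2, 4] / [3, 5] / [6] / [7]
  Insert 6 (step 8): P = [1, 2, 6] / [3, 7, 9] / [4] / [8];  Q = [1, 2, 4] / [3, 5, 8] / [6] / [7]
  Insert 5 (step 9): P = [1, 2, 5] / [3, 6, 9] / [4, 7] / [8];  Q = [1, 2, 4] / [3, 5, 8] / [6, 9] / [7]
Final shape: (3, 3, 2, 1).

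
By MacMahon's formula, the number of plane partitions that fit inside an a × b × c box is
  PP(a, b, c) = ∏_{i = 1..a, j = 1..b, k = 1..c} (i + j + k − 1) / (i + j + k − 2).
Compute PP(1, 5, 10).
PP(1, 5, 10) = 3003

Evaluate the triple product over i = 1..1, j = 1..5, k = 1..10. The factors are (2/1) · (3/2) · (4/3) · (5/4) · (6/5) · (7/6) · (8/7) · (9/8) · … (50 factors total). The numerators and denominators telescope so the product is an integer; carrying out the multiplication exactly gives PP(1, 5, 10) = 3003.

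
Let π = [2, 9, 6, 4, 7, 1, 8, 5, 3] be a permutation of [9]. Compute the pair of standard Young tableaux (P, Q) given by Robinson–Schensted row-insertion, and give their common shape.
P = [1, 3, 5, 8] / [2, 4] / [6, 7] / [9];  Q = [1, 2, 5, 7] / [3, 8] / [4, 9] / [6];  common shape = (4, 2, 2, 1)

Row-insert the values π_1, π_2, … into P one at a time, bumping the leftmost entry strictly greater than the inserted value down to the next row. The recording tableau Q records, in position (i, j), the step at which that cell was added to P.
  Insert 2 (step 1): P = [2];  Q = [1]
  Insert 9 (step 2): P = [2, 9];  Q = [1, 2]
  Insert 6 (step 3): P = [2, 6] / [9];  Q = [1, 2] / [3]
  Insert 4 (step 4): P = [2, 4] / [6] / [9];  Q = [1, 2] / [3] / [4]
  Insert 7 (step 5): P = [2, 4, 7] / [6] / [9];  Q = [1, 2, 5] / [3] / [4]
  Insert 1 (step 6): P = [1, 4, 7] / [2] / [6] / [9];  Q = [1, 2, 5] / [3] / [4] / [6]
  Insert 8 (step 7): P = [1, 4, 7, 8] / [2] / [6] / [9];  Q = [1, 2, 5, 7] / [3] / [4] / [6]
  Insert 5 (step 8): P = [1, 4, 5, 8] / [2, 7] / [6] / [9];  Q = [1, 2, 5, 7] / [3, 8] / [4] / [6]
  Insert 3 (step 9): P = [1, 3, 5, 8] / [2, 4] / [6, 7] / [9];  Q = [1, 2, 5, 7] / [3, 8] / [4, 9] / [6]
Final shape: (4, 2, 2, 1).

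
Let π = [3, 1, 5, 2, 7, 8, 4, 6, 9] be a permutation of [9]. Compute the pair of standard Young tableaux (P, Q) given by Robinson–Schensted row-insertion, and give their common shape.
P = [1, 2, 4, 6, 9] / [3, 5, 7, 8];  Q = [1, 3, 5, 6, 9] / [2, 4, 7, 8];  common shape = (5, 4)

Row-insert the values π_1, π_2, … into P one at a time, bumping the leftmost entry strictly greater than the inserted value down to the next row. The recording tableau Q records, in position (i, j), the step at which that cell was added to P.
  Insert 3 (step 1): P = [3];  Q = [1]
  Insert 1 (step 2): P = [1] / [3];  Q = [1] / [2]
  Insert 5 (step 3): P = [1, 5] / [3];  Q = [1, 3] / [2]
  Insert 2 (step 4): P = [1, 2] / [3, 5];  Q = [1, 3] / [2, 4]
  Insert 7 (step 5): P = [1, 2, 7] / [3, 5];  Q = [1, 3, 5] / [2, 4]
  Insert 8 (step 6): P = [1, 2, 7, 8] / [3, 5];  Q = [1, 3, 5, 6] / [2, 4]
  Insert 4 (step 7): P = [1, 2, 4, 8] / [3, 5, 7];  Q = [1, 3, 5, 6] / [2, 4, 7]
  Insert 6 (step 8): P = [1, 2, 4, 6] / [3, 5, 7, 8];  Q = [1, 3, 5, 6] / [2, 4, 7, 8]
  Insert 9 (step 9): P = [1, 2, 4, 6, 9] / [3, 5, 7, 8];  Q = [1, 3, 5, 6, 9] / [2, 4, 7, 8]
Final shape: (5, 4).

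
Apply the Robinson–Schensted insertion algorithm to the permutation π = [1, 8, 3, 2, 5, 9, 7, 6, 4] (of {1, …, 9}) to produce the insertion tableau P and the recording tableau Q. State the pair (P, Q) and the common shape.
P = [1, 2, 4, 6] / [3, 5] / [7, 9] / [8];  Q = [1, 2, 5, 6] / [3, 7] / [4, 8] / [9];  common shape = (4, 2, 2, 1)

Row-insert the values π_1, π_2, … into P one at a time, bumping the leftmost entry strictly greater than the inserted value down to the next row. The recording tableau Q records, in position (i, j), the step at which that cell was added to P.
  Insert 1 (step 1): P = [1];  Q = [1]
  Insert 8 (step 2): P = [1, 8];  Q = [1, 2]
  Insert 3 (step 3): P = [1, 3] / [8];  Q = [1, 2] / [3]
  Insert 2 (step 4): P = [1, 2] / [3] / [8];  Q = [1, 2] / [3] / [4]
  Insert 5 (step 5): P = [1, 2, 5] / [3] / [8];  Q = [1, 2, 5] / [3] / [4]
  Insert 9 (step 6): P = [1, 2, 5, 9] / [3] / [8];  Q = [1, 2, 5, 6] / [3] / [4]
  Insert 7 (step 7): P = [1, 2, 5, 7] / [3, 9] / [8];  Q = [1, 2, 5, 6] / [3, 7] / [4]
  Insert 6 (step 8): P = [1, 2, 5, 6] / [3, 7] / [8, 9];  Q = [1, 2, 5, 6] / [3, 7] / [4, 8]
  Insert 4 (step 9): P = [1, 2, 4, 6] / [3, 5] / [7, 9] / [8];  Q = [1, 2, 5, 6] / [3, 7] / [4, 8] / [9]
Final shape: (4, 2, 2, 1).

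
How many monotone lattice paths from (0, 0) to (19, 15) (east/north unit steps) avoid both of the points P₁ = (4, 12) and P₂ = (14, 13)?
Number of paths = 1433678520

Inclusion–exclusion. Total paths: C(34, 19) = 1855967520. Through P₁: C(16, 4)·C(18, 15) = 1485120. Through P₂: C(27, 14)·C(7, 5) = 421224300. Since P₁ is strictly southwest of P₂, a monotone path through both must visit P₁ then P₂; paths through both = C(16, 4)·C(11, 10)·C(7, 5) = 420420. Avoid both = 1855967520 − 1485120 − 421224300 + 420420 = 1433678520.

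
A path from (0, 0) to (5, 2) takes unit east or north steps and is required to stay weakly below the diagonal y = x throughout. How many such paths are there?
Number of paths = 14

By the reflection principle (André's argument), the number of monotone paths to (5, 2) with n ≤ m that never go above y = x is C(7, 5) − C(7, 6) = 21 − 7 = 14.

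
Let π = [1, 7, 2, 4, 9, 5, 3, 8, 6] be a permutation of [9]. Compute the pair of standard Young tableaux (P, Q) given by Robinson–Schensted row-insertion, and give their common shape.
P = [1, 2, 3, 5, 6] / [4, 8] / [7, 9];  Q = [1, 2, 4, 5, 8] / [3, 6] / [7, 9];  common shape = (5, 2, 2)

Row-insert the values π_1, π_2, … into P one at a time, bumping the leftmost entry strictly greater than the inserted value down to the next row. The recording tableau Q records, in position (i, j), the step at which that cell was added to P.
  Insert 1 (step 1): P = [1];  Q = [1]
  Insert 7 (step 2): P = [1, 7];  Q = [1, 2]
  Insert 2 (step 3): P = [1, 2] / [7];  Q = [1, 2] / [3]
  Insert 4 (step 4): P = [1, 2, 4] / [7];  Q = [1, 2, 4] / [3]
  Insert 9 (step 5): P = [1, 2, 4, 9] / [7];  Q = [1, 2, 4, 5] / [3]
  Insert 5 (step 6): P = [1, 2, 4, 5] / [7, 9];  Q = [1, 2, 4, 5] / [3, 6]
  Insert 3 (step 7): P = [1, 2, 3, 5] / [4, 9] / [7];  Q = [1, 2, 4, 5] / [3, 6] / [7]
  Insert 8 (step 8): P = [1, 2, 3, 5, 8] / [4, 9] / [7];  Q = [1, 2, 4, 5, 8] / [3, 6] / [7]
  Insert 6 (step 9): P = [1, 2, 3, 5, 6] / [4, 8] / [7, 9];  Q = [1, 2, 4, 5, 8] / [3, 6] / [7, 9]
Final shape: (5, 2, 2).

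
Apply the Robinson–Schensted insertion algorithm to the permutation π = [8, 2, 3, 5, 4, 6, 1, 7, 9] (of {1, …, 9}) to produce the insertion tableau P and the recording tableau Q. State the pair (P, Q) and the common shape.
P = [1, 3, 4, 6, 7, 9] / [2] / [5] / [8];  Q = [1, 3, 4, 6, 8, 9] / [2] / [5] / [7];  common shape = (6, 1, 1, 1)

Row-insert the values π_1, π_2, … into P one at a time, bumping the leftmost entry strictly greater than the inserted value down to the next row. The recording tableau Q records, in position (i, j), the step at which that cell was added to P.
  Insert 8 (step 1): P = [8];  Q = [1]
  Insert 2 (step 2): P = [2] / [8];  Q = [1] / [2]
  Insert 3 (step 3): P = [2, 3] / [8];  Q = [1, 3] / [2]
  Insert 5 (step 4): P = [2, 3, 5] / [8];  Q = [1, 3, 4] / [2]
  Insert 4 (step 5): P = [2, 3, 4] / [5] / [8];  Q = [1, 3, 4] / [2] / [5]
  Insert 6 (step 6): P = [2, 3, 4, 6] / [5] / [8];  Q = [1, 3, 4, 6] / [2] / [5]
  Insert 1 (step 7): P = [1, 3, 4, 6] / [2] / [5] / [8];  Q = [1, 3, 4, 6] / [2] / [5] / [7]
  Insert 7 (step 8): P = [1, 3, 4, 6, 7] / [2] / [5] / [8];  Q = [1, 3, 4, 6, 8] / [2] / [5] / [7]
  Insert 9 (step 9): P = [1, 3, 4, 6, 7, 9] / [2] / [5] / [8];  Q = [1, 3, 4, 6, 8, 9] / [2] / [5] / [7]
Final shape: (6, 1, 1, 1).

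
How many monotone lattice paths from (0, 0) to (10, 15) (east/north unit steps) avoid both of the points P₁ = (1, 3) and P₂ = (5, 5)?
Number of paths = 1516464

Inclusion–exclusion. Total paths: C(25, 10) = 3268760. Through P₁: C(4, 1)·C(21, 9) = 1175720. Through P₂: C(10, 5)·C(15, 5) = 756756. Since P₁ is strictly southwest of P₂, a monotone path through both must visit P₁ then P₂; paths through both = C(4, 1)·C(6, 4)·C(15, 5) = 180180. Avoid both = 3268760 − 1175720 − 756756 + 180180 = 1516464.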